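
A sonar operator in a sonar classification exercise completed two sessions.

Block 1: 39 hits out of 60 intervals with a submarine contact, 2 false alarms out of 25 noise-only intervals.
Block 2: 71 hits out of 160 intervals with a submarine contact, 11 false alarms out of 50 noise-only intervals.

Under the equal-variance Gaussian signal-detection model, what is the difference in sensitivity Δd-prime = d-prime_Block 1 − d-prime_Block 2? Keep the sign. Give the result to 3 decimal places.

Block 1: z(0.6500) = 0.3853, z(0.0800) = -1.4051, d' = 1.7904
Block 2: z(0.4437) = -0.1416, z(0.2200) = -0.7722, d' = 0.6306
Δd' = d'_Block 1 − d'_Block 2 = 1.7904 − 0.6306 = 1.1598
Block 1 has the higher sensitivity.

Δd-prime = 1.160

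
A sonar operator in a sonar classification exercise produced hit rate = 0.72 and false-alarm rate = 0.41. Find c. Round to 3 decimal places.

z(H) = z(0.72) = 0.5828
z(FA) = z(0.41) = -0.2275
c = −½·[z(H) + z(FA)] = −0.5 × (0.5828 + (-0.2275)) = -0.17765

c = -0.178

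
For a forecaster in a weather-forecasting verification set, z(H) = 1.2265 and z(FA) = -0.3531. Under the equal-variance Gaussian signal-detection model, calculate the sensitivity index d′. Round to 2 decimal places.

d′ = 1.58

d' = z(H) − z(FA) = 1.2265 − (-0.3531) = 1.5796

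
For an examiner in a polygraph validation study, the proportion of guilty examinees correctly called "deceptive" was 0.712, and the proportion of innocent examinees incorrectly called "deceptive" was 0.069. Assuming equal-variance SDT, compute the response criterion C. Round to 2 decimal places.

z(H) = 0.559
z(FA) = -1.483
c = −½·[z(H) + z(FA)] = −0.5 × (0.559 + (-1.483)) = 0.462

C = 0.46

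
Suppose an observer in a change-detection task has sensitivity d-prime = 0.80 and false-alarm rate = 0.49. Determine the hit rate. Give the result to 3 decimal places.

z(false-alarm rate) = z(0.49) = -0.0251
z(H) = z(FA) + d' = -0.0251 + 0.80 = 0.7749
hit rate = Φ(0.7749) = 0.7808

hit rate = 0.781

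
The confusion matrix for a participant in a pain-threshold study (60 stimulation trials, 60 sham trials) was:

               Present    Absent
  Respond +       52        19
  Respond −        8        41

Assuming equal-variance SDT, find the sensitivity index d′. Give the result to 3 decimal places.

d′ = 1.588

H = 52/60 = 0.8667
FA = 19/60 = 0.3167
Φ⁻¹(0.8667) = 1.1109, Φ⁻¹(0.3167) = -0.4769
d' = z(H) − z(FA) = 1.1109 − (-0.4769) = 1.5878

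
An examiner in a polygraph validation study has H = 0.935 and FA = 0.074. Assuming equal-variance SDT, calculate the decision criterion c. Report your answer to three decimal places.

c = -0.034

z(0.935) = 1.5141, z(0.074) = -1.4466
c = −½·[z(H) + z(FA)] = −0.5 × (1.5141 + (-1.4466)) = -0.03375
c < 0: the examiner has a liberal response bias.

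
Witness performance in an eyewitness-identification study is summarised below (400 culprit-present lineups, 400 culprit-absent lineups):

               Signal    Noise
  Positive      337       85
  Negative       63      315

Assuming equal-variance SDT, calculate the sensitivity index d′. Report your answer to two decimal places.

H = 337/400 = 0.8425
FA = 85/400 = 0.2125
z(H) = z(0.8425) = 1.005
z(FA) = z(0.2125) = -0.798
d' = z(H) − z(FA) = 1.005 − (-0.798) = 1.803

d′ = 1.80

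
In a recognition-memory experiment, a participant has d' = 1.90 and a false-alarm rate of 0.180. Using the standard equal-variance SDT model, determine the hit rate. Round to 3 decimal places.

z(false-alarm rate) = z(0.180) = -0.9154
z(H) = z(FA) + d' = -0.9154 + 1.90 = 0.9846
hit rate = Φ(0.9846) = 0.8376

hit rate = 0.838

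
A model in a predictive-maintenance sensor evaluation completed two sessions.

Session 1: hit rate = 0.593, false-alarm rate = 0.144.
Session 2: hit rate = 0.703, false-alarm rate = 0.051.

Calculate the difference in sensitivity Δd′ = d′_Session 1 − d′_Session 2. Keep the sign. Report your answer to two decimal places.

Δd′ = -0.87

Session 1: z(0.593) = 0.235, z(0.144) = -1.063, d' = 1.298
Session 2: z(0.703) = 0.533, z(0.051) = -1.635, d' = 2.168
Δd' = d'_Session 1 − d'_Session 2 = 1.298 − 2.168 = -0.870
Session 2 has the higher sensitivity.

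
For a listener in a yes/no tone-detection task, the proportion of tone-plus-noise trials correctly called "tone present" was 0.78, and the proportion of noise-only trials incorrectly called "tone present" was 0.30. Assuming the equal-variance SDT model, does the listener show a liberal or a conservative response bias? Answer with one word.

z(H) = 0.772, z(FA) = -0.524
c = −½·(z(H) + z(FA)) = -0.124
c < 0 → liberal criterion (biased toward responding “yes”).

liberal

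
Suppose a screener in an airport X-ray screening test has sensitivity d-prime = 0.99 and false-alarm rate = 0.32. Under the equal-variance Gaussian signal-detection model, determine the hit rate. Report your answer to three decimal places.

z(false-alarm rate) = z(0.32) = -0.4677
z(H) = z(FA) + d' = -0.4677 + 0.99 = 0.5223
hit rate = Φ(0.5223) = 0.6993

hit rate = 0.699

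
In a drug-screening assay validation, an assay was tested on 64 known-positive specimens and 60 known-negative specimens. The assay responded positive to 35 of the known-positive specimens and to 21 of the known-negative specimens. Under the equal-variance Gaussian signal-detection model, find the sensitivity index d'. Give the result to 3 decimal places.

H = 35/64 = 0.5469
FA = 21/60 = 0.3500
z(0.5469) = 0.1178, z(0.3500) = -0.3853
d' = z(H) − z(FA) = 0.1178 − (-0.3853) = 0.5031

d' = 0.503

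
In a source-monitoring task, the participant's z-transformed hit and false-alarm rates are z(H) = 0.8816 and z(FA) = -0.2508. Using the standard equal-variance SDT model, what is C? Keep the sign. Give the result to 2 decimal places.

c = −½·[z(H) + z(FA)] = −½·(0.8816 + (-0.2508)) = -0.3154

C = -0.32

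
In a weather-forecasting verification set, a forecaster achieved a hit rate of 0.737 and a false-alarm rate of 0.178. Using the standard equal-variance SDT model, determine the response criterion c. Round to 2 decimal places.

c = 0.14

z(H) = 0.634
z(FA) = -0.923
c = −½·[z(H) + z(FA)] = −0.5 × (0.634 + (-0.923)) = 0.1445
c > 0: the forecaster has a conservative response bias.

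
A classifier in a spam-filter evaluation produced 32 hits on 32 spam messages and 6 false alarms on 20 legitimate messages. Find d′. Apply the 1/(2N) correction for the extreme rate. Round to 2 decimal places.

The hit rate is 32/32 = 1, so apply the 1/(2N) correction: H → 1 − 1/(2·32) = 0.98438.
z(H) = z(0.98438) = 2.154
z(FA) = z(0.30000) = -0.524
d' = 2.154 − (-0.524) = 2.678

d′ = 2.68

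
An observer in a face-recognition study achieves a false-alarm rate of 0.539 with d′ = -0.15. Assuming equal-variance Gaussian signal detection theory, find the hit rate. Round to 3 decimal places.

hit rate = 0.479

z(false-alarm rate) = z(0.539) = 0.0979
z(H) = z(FA) + d' = 0.0979 + (-0.15) = -0.0521
hit rate = Φ(-0.0521) = 0.4792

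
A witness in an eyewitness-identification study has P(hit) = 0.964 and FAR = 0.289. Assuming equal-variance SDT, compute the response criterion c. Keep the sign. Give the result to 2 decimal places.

Φ⁻¹(H) = Φ⁻¹(0.964) = 1.799
Φ⁻¹(FA) = Φ⁻¹(0.289) = -0.556
c = −½·[z(H) + z(FA)] = −0.5 × (1.799 + (-0.556)) = -0.6215

c = -0.62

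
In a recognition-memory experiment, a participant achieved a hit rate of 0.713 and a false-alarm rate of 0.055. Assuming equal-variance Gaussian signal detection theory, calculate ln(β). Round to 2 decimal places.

Φ⁻¹(H) = 0.562
Φ⁻¹(FA) = -1.598
ln β = −½·[z(H)² − z(FA)²] = −0.5 × (0.316 − 2.554) = 1.119

ln β = 1.12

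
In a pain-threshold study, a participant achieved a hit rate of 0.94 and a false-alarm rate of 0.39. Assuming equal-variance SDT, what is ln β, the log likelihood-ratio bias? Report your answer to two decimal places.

ln β = -1.17

z(0.94) = 1.555, z(0.39) = -0.279
ln β = −½·[z(H)² − z(FA)²] = −0.5 × (2.418 − 0.078) = -1.170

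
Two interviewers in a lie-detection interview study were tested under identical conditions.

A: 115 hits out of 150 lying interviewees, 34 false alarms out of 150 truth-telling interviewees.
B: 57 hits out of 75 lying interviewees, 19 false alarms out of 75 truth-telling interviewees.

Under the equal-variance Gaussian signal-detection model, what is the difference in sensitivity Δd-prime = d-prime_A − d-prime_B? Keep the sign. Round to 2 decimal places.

Δd-prime = 0.11

A: z(0.7667) = 0.728, z(0.2267) = -0.750, d' = 1.478
B: z(0.7600) = 0.706, z(0.2533) = -0.664, d' = 1.370
Δd' = d'_A − d'_B = 1.478 − 1.370 = 0.108
A has the higher sensitivity.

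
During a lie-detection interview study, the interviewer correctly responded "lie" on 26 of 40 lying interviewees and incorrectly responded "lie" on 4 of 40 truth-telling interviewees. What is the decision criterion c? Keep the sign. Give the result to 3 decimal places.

H = 26/40 = 0.6500
FA = 4/40 = 0.1000
z(H) = z(0.6500) = 0.3853
z(FA) = z(0.1000) = -1.2816
c = −½·[z(H) + z(FA)] = −0.5 × (0.3853 + (-1.2816)) = 0.44815
c > 0: the interviewer has a conservative response bias.

c = 0.448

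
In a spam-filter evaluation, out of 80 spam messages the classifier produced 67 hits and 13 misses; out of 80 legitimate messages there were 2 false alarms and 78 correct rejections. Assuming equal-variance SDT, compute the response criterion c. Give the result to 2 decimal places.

c = 0.49

H = 67/80 = 0.8375
FA = 2/80 = 0.0250
z(H) = 0.984
z(FA) = -1.960
c = −½·[z(H) + z(FA)] = −0.5 × (0.984 + (-1.960)) = 0.488
c > 0: the classifier has a conservative response bias.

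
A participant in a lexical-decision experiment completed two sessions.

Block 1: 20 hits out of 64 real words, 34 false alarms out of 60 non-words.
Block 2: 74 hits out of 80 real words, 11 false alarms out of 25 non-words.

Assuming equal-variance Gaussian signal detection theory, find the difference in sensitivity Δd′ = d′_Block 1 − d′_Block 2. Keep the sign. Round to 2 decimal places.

Block 1: z(0.3125) = -0.489, z(0.5667) = 0.168, d' = -0.657
Block 2: z(0.9250) = 1.440, z(0.4400) = -0.151, d' = 1.591
Δd' = d'_Block 1 − d'_Block 2 = -0.657 − 1.591 = -2.248
Block 2 has the higher sensitivity.

Δd′ = -2.25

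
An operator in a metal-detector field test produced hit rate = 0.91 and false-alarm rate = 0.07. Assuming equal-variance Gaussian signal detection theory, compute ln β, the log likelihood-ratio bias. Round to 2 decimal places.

ln β = 0.19

Φ⁻¹(H) = 1.341
Φ⁻¹(FA) = -1.476
ln β = −½·[z(H)² − z(FA)²] = −0.5 × (1.798 − 2.179) = 0.1905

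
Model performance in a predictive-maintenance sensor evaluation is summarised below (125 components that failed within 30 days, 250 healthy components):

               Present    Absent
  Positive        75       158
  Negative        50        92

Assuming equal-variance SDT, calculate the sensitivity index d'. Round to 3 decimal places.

d' = -0.084

H = 75/125 = 0.6000
FA = 158/250 = 0.6320
Φ⁻¹(H) = 0.2533
Φ⁻¹(FA) = 0.3372
d' = z(H) − z(FA) = 0.2533 − 0.3372 = -0.0839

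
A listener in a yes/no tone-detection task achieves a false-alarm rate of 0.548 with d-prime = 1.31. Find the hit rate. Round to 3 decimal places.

hit rate = 0.924

z(false-alarm rate) = z(0.548) = 0.1206
z(H) = z(FA) + d' = 0.1206 + 1.31 = 1.4306
hit rate = Φ(1.4306) = 0.9237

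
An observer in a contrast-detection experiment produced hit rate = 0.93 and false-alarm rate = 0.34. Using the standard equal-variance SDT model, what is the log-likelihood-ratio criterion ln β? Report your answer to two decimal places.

ln β = -1.00

z(0.93) = 1.476, z(0.34) = -0.412
ln β = −½·[z(H)² − z(FA)²] = −0.5 × (2.179 − 0.170) = -1.0045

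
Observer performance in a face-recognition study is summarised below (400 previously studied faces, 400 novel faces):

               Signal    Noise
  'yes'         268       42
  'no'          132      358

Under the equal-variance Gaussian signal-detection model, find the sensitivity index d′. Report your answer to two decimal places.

H = 268/400 = 0.6700
FA = 42/400 = 0.1050
z(H) = 0.4399
z(FA) = -1.2536
d' = z(H) − z(FA) = 0.4399 − (-1.2536) = 1.6935

d′ = 1.69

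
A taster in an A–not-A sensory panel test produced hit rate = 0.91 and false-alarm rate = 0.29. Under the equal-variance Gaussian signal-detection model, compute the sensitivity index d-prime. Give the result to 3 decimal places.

d-prime = 1.894

Φ⁻¹(H) = Φ⁻¹(0.91) = 1.3408
Φ⁻¹(FA) = Φ⁻¹(0.29) = -0.5534
d' = z(H) − z(FA) = 1.3408 − (-0.5534) = 1.8942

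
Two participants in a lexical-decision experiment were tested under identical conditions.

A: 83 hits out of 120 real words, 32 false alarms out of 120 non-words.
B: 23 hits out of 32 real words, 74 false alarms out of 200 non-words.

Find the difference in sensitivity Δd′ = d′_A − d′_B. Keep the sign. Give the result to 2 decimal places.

Δd′ = 0.21

A: z(0.6917) = 0.501, z(0.2667) = -0.623, d' = 1.124
B: z(0.7188) = 0.579, z(0.3700) = -0.332, d' = 0.911
Δd' = d'_A − d'_B = 1.124 − 0.911 = 0.213
A has the higher sensitivity.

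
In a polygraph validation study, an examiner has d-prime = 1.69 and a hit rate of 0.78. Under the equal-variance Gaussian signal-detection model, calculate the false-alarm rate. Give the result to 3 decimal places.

z(hit rate) = z(0.78) = 0.7722
z(FA) = z(H) − d' = 0.7722 − 1.69 = -0.9178
false-alarm rate = Φ(-0.9178) = 0.1794

false-alarm rate = 0.179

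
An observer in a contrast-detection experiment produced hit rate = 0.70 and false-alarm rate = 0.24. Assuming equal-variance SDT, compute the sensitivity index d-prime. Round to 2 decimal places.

z(H) = z(0.70) = 0.5244
z(FA) = z(0.24) = -0.7063
d' = z(H) − z(FA) = 0.5244 − (-0.7063) = 1.2307

d-prime = 1.23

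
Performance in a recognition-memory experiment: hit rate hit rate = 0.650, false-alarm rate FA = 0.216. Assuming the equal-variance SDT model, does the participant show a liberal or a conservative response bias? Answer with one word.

z(H) = 0.385, z(FA) = -0.786
c = −½·(z(H) + z(FA)) = 0.2005
c > 0 → conservative criterion (biased toward responding “no”).

conservative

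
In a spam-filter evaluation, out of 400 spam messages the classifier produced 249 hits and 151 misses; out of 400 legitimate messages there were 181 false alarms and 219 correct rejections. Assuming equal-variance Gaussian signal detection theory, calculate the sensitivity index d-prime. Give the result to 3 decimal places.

d-prime = 0.431

H = 249/400 = 0.6225
FA = 181/400 = 0.4525
z(0.6225) = 0.3121, z(0.4525) = -0.1193
d' = z(H) − z(FA) = 0.3121 − (-0.1193) = 0.4314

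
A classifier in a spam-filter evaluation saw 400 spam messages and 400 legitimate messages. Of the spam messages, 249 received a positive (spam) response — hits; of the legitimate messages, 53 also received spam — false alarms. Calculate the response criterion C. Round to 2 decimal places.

H = 249/400 = 0.6225
FA = 53/400 = 0.1325
z(H) = z(0.6225) = 0.3121
z(FA) = z(0.1325) = -1.1147
c = −½·[z(H) + z(FA)] = −0.5 × (0.3121 + (-1.1147)) = 0.4013

C = 0.40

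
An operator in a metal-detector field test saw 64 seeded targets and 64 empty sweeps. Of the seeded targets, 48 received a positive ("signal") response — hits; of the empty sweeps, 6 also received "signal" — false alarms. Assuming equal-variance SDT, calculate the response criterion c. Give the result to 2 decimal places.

c = 0.32

H = 48/64 = 0.7500
FA = 6/64 = 0.0938
Φ⁻¹(H) = 0.6745
Φ⁻¹(FA) = -1.3177
c = −½·[z(H) + z(FA)] = −0.5 × (0.6745 + (-1.3177)) = 0.3216
c > 0: the operator has a conservative response bias.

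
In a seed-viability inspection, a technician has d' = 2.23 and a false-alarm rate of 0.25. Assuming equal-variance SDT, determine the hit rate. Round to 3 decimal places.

z(false-alarm rate) = z(0.25) = -0.6745
z(H) = z(FA) + d' = -0.6745 + 2.23 = 1.5555
hit rate = Φ(1.5555) = 0.9401

hit rate = 0.940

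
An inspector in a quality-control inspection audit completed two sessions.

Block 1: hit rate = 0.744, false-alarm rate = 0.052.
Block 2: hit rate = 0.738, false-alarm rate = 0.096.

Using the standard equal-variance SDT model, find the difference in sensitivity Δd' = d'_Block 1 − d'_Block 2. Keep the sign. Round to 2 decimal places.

Block 1: z(0.744) = 0.656, z(0.052) = -1.626, d' = 2.282
Block 2: z(0.738) = 0.637, z(0.096) = -1.305, d' = 1.942
Δd' = d'_Block 1 − d'_Block 2 = 2.282 − 1.942 = 0.340
Block 1 has the higher sensitivity.

Δd' = 0.34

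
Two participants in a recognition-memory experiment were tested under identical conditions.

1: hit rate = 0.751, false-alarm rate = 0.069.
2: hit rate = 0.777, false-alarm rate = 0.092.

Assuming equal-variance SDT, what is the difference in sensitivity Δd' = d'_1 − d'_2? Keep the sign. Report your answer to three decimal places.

Δd' = 0.070

1: z(0.751) = 0.6776, z(0.069) = -1.4833, d' = 2.1609
2: z(0.777) = 0.7621, z(0.092) = -1.3285, d' = 2.0906
Δd' = d'_1 − d'_2 = 2.1609 − 2.0906 = 0.0703
1 has the higher sensitivity.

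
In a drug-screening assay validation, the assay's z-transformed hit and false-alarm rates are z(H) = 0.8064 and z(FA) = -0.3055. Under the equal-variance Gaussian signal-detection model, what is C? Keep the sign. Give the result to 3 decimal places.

C = -0.250

c = −½·[z(H) + z(FA)] = −½·(0.8064 + (-0.3055)) = -0.25045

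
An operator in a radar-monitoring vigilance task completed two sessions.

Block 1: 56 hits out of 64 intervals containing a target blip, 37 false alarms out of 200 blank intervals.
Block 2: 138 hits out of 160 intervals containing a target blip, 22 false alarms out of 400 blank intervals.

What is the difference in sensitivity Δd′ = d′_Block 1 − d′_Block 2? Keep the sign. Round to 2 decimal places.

Block 1: z(0.8750) = 1.150, z(0.1850) = -0.896, d' = 2.046
Block 2: z(0.8625) = 1.092, z(0.0550) = -1.598, d' = 2.690
Δd' = d'_Block 1 − d'_Block 2 = 2.046 − 2.690 = -0.644
Block 2 has the higher sensitivity.

Δd′ = -0.64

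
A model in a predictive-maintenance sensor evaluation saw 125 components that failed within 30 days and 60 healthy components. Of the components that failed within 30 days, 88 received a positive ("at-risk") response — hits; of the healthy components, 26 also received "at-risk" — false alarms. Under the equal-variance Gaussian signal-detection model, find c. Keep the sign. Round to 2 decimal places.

c = -0.18

H = 88/125 = 0.7040
FA = 26/60 = 0.4333
Φ⁻¹(0.7040) = 0.5359, Φ⁻¹(0.4333) = -0.1680
c = −½·[z(H) + z(FA)] = −0.5 × (0.5359 + (-0.1680)) = -0.18395
c < 0: the model has a liberal response bias.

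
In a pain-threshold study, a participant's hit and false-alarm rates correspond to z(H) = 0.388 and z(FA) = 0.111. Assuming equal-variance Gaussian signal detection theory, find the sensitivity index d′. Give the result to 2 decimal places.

d′ = 0.28

d' = z(H) − z(FA) = 0.388 − 0.111 = 0.277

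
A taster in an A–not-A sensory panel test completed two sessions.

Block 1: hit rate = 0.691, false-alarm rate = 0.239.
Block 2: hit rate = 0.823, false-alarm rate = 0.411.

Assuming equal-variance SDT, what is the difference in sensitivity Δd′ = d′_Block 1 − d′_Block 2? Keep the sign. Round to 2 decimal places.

Δd′ = 0.06

Block 1: z(0.691) = 0.499, z(0.239) = -0.710, d' = 1.209
Block 2: z(0.823) = 0.927, z(0.411) = -0.225, d' = 1.152
Δd' = d'_Block 1 − d'_Block 2 = 1.209 − 1.152 = 0.057
Block 1 has the higher sensitivity.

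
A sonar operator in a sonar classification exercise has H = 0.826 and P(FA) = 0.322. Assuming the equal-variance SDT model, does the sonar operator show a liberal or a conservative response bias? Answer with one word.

liberal

z(H) = 0.938, z(FA) = -0.462
c = −½·(z(H) + z(FA)) = -0.238
c < 0 → liberal criterion (biased toward responding “yes”).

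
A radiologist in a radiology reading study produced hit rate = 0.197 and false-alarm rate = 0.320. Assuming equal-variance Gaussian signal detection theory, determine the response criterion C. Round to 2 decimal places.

C = 0.66

Φ⁻¹(H) = Φ⁻¹(0.197) = -0.852
Φ⁻¹(FA) = Φ⁻¹(0.320) = -0.468
c = −½·[z(H) + z(FA)] = −0.5 × (-0.852 + (-0.468)) = 0.660
c > 0: the radiologist has a conservative response bias.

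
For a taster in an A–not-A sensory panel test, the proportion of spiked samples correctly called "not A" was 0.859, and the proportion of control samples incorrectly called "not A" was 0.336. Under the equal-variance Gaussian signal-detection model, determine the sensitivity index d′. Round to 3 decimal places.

d′ = 1.499

Φ⁻¹(H) = Φ⁻¹(0.859) = 1.0758
Φ⁻¹(FA) = Φ⁻¹(0.336) = -0.4234
d' = z(H) − z(FA) = 1.0758 − (-0.4234) = 1.4992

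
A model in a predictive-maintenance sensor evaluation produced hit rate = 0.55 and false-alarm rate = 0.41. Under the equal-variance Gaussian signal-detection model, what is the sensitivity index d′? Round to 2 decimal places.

d′ = 0.35

z(0.55) = 0.1257, z(0.41) = -0.2275
d' = z(H) − z(FA) = 0.1257 − (-0.2275) = 0.3532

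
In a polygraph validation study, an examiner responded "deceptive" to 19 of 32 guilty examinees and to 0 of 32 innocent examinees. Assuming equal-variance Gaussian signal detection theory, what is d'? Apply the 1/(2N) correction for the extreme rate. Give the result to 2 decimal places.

The false-alarm rate is 0/32 = 0, so apply the 1/(2N) correction: FA → 1/(2·32) = 0.01562.
z(H) = z(0.59375) = 0.237
z(FA) = z(0.01562) = -2.154
d' = 0.237 − (-2.154) = 2.391

d' = 2.39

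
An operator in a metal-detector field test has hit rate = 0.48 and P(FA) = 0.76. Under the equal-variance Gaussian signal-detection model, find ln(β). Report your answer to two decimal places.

ln β = 0.25

z(H) = -0.050
z(FA) = 0.706
ln β = −½·[z(H)² − z(FA)²] = −0.5 × (0.003 − 0.498) = 0.2475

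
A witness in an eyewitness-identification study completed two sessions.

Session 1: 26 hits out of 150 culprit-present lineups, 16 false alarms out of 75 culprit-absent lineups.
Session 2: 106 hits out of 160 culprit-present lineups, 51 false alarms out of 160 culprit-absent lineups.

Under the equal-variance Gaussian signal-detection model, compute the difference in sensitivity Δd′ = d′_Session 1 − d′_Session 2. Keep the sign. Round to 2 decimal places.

Session 1: z(0.1733) = -0.941, z(0.2133) = -0.795, d' = -0.146
Session 2: z(0.6625) = 0.419, z(0.3187) = -0.471, d' = 0.890
Δd' = d'_Session 1 − d'_Session 2 = -0.146 − 0.890 = -1.036
Session 2 has the higher sensitivity.

Δd′ = -1.04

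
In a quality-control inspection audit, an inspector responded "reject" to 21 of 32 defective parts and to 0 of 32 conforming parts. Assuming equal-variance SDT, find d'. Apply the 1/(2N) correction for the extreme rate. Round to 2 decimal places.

The false-alarm rate is 0/32 = 0, so apply the 1/(2N) correction: FA → 1/(2·32) = 0.01562.
z(H) = z(0.65625) = 0.402
z(FA) = z(0.01562) = -2.154
d' = 0.402 − (-2.154) = 2.556

d' = 2.56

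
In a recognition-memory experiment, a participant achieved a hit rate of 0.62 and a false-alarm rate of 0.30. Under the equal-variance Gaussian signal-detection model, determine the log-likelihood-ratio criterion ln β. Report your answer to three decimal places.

z(H) = z(0.62) = 0.3055
z(FA) = z(0.30) = -0.5244
ln β = −½·[z(H)² − z(FA)²] = −0.5 × (0.0933 − 0.2750) = 0.09085

ln β = 0.091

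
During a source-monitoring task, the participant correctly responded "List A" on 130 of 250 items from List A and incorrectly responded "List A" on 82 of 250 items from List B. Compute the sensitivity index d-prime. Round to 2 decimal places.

H = 130/250 = 0.5200
FA = 82/250 = 0.3280
z(H) = z(0.5200) = 0.050
z(FA) = z(0.3280) = -0.445
d' = z(H) − z(FA) = 0.050 − (-0.445) = 0.495

d-prime = 0.50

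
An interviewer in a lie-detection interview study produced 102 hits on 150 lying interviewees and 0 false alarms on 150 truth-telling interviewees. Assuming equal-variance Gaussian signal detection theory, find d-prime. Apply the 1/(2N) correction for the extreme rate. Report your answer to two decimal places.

d-prime = 3.18

The false-alarm rate is 0/150 = 0, so apply the 1/(2N) correction: FA → 1/(2·150) = 0.00333.
z(H) = z(0.68000) = 0.468
z(FA) = z(0.00333) = -2.713
d' = 0.468 − (-2.713) = 3.181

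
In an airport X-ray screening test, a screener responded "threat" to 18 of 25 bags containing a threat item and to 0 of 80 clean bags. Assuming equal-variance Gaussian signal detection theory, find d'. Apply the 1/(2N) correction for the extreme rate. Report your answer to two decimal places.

d' = 3.08

The false-alarm rate is 0/80 = 0, so apply the 1/(2N) correction: FA → 1/(2·80) = 0.00625.
z(H) = z(0.72000) = 0.583
z(FA) = z(0.00625) = -2.498
d' = 0.583 − (-2.498) = 3.081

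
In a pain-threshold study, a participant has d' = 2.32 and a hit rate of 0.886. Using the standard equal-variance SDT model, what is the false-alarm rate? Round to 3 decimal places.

z(hit rate) = z(0.886) = 1.2055
z(FA) = z(H) − d' = 1.2055 − 2.32 = -1.1145
false-alarm rate = Φ(-1.1145) = 0.1325

false-alarm rate = 0.133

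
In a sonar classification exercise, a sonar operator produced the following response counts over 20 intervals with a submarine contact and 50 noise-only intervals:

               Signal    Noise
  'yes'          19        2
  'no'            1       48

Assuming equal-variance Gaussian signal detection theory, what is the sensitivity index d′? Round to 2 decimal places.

H = 19/20 = 0.9500
FA = 2/50 = 0.0400
z(H) = z(0.9500) = 1.645
z(FA) = z(0.0400) = -1.751
d' = z(H) − z(FA) = 1.645 − (-1.751) = 3.396

d′ = 3.40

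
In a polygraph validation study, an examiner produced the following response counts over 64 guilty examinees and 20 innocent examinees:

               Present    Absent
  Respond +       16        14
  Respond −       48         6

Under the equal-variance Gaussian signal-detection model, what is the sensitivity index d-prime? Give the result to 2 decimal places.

H = 16/64 = 0.2500
FA = 14/20 = 0.7000
Φ⁻¹(H) = Φ⁻¹(0.2500) = -0.6745
Φ⁻¹(FA) = Φ⁻¹(0.7000) = 0.5244
d' = z(H) − z(FA) = -0.6745 − 0.5244 = -1.1989

d-prime = -1.20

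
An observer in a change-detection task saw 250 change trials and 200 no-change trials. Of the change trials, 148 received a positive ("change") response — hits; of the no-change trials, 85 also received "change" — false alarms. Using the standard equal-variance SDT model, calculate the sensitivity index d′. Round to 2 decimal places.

H = 148/250 = 0.5920
FA = 85/200 = 0.4250
Φ⁻¹(H) = 0.233
Φ⁻¹(FA) = -0.189
d' = z(H) − z(FA) = 0.233 − (-0.189) = 0.422

d′ = 0.42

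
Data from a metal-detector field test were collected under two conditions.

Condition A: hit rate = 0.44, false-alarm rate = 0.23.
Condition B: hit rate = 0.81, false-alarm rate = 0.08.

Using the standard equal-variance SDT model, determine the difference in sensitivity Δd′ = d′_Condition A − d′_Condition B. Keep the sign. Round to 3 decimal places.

Δd′ = -1.695

Condition A: z(0.44) = -0.1510, z(0.23) = -0.7388, d' = 0.5878
Condition B: z(0.81) = 0.8779, z(0.08) = -1.4051, d' = 2.2830
Δd' = d'_Condition A − d'_Condition B = 0.5878 − 2.2830 = -1.6952
Condition B has the higher sensitivity.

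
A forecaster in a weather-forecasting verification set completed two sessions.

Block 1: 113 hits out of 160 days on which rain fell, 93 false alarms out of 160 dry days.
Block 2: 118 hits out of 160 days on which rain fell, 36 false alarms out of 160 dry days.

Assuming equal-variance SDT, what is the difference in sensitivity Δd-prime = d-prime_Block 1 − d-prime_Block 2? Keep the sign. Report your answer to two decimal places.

Δd-prime = -1.05

Block 1: z(0.7063) = 0.543, z(0.5813) = 0.205, d' = 0.338
Block 2: z(0.7375) = 0.636, z(0.2250) = -0.755, d' = 1.391
Δd' = d'_Block 1 − d'_Block 2 = 0.338 − 1.391 = -1.053
Block 2 has the higher sensitivity.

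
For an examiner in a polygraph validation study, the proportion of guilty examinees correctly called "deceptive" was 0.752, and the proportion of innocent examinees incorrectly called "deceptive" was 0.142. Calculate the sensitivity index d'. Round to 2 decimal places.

z(H) = z(0.752) = 0.681
z(FA) = z(0.142) = -1.071
d' = z(H) − z(FA) = 0.681 − (-1.071) = 1.752

d' = 1.75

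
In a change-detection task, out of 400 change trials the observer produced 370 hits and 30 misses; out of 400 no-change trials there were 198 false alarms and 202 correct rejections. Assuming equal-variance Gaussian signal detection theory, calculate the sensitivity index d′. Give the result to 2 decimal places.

d′ = 1.45

H = 370/400 = 0.9250
FA = 198/400 = 0.4950
z(H) = 1.4395
z(FA) = -0.0125
d' = z(H) − z(FA) = 1.4395 − (-0.0125) = 1.4520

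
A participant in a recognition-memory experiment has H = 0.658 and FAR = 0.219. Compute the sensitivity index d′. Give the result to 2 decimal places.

d′ = 1.18

z(H) = z(0.658) = 0.4070
z(FA) = z(0.219) = -0.7756
d' = z(H) − z(FA) = 0.4070 − (-0.7756) = 1.1826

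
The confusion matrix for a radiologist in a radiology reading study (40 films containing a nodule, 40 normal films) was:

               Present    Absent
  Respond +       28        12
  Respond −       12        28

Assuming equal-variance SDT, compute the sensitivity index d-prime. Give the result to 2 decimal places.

d-prime = 1.05

H = 28/40 = 0.7000
FA = 12/40 = 0.3000
Φ⁻¹(H) = Φ⁻¹(0.7000) = 0.524
Φ⁻¹(FA) = Φ⁻¹(0.3000) = -0.524
d' = z(H) − z(FA) = 0.524 − (-0.524) = 1.048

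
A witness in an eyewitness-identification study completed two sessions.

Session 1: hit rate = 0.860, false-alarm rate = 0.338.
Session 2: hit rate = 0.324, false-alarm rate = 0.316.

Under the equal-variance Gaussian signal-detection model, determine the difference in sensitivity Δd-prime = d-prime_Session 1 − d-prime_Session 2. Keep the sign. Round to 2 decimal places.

Δd-prime = 1.48

Session 1: z(0.860) = 1.080, z(0.338) = -0.418, d' = 1.498
Session 2: z(0.324) = -0.457, z(0.316) = -0.479, d' = 0.022
Δd' = d'_Session 1 − d'_Session 2 = 1.498 − 0.022 = 1.476
Session 1 has the higher sensitivity.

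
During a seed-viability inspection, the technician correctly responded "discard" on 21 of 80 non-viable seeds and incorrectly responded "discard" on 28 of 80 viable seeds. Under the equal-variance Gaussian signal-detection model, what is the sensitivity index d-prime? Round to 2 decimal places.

d-prime = -0.25

H = 21/80 = 0.2625
FA = 28/80 = 0.3500
Φ⁻¹(H) = Φ⁻¹(0.2625) = -0.6357
Φ⁻¹(FA) = Φ⁻¹(0.3500) = -0.3853
d' = z(H) − z(FA) = -0.6357 − (-0.3853) = -0.2504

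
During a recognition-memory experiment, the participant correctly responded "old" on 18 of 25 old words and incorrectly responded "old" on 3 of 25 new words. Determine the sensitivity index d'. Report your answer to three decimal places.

d' = 1.758

H = 18/25 = 0.7200
FA = 3/25 = 0.1200
Φ⁻¹(0.7200) = 0.5828, Φ⁻¹(0.1200) = -1.1750
d' = z(H) − z(FA) = 0.5828 − (-1.1750) = 1.7578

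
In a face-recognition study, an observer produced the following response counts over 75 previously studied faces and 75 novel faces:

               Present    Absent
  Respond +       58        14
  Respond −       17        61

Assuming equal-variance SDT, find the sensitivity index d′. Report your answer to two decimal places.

d′ = 1.64

H = 58/75 = 0.7733
FA = 14/75 = 0.1867
z(H) = z(0.7733) = 0.7498
z(FA) = z(0.1867) = -0.8901
d' = z(H) − z(FA) = 0.7498 − (-0.8901) = 1.6399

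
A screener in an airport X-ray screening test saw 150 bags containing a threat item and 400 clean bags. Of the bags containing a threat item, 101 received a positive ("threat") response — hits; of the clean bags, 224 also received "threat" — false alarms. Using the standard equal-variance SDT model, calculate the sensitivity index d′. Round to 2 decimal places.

d′ = 0.30

H = 101/150 = 0.6733
FA = 224/400 = 0.5600
Φ⁻¹(0.6733) = 0.449, Φ⁻¹(0.5600) = 0.151
d' = z(H) − z(FA) = 0.449 − 0.151 = 0.298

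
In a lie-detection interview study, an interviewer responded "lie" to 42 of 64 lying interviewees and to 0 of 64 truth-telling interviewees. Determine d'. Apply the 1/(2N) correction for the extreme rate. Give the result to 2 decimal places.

The false-alarm rate is 0/64 = 0, so apply the 1/(2N) correction: FA → 1/(2·64) = 0.00781.
z(H) = z(0.65625) = 0.402
z(FA) = z(0.00781) = -2.418
d' = 0.402 − (-2.418) = 2.820

d' = 2.82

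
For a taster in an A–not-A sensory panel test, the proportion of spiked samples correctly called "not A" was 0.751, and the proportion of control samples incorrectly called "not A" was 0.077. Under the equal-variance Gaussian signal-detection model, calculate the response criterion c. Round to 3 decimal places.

z(H) = 0.6776
z(FA) = -1.4255
c = −½·[z(H) + z(FA)] = −0.5 × (0.6776 + (-1.4255)) = 0.37395
c > 0: the taster has a conservative response bias.

c = 0.374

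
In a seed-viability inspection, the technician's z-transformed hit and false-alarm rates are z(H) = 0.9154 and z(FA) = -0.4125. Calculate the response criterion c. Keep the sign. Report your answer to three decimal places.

c = −½·[z(H) + z(FA)] = −½·(0.9154 + (-0.4125)) = -0.25145
c < 0: the technician has a liberal response bias.

c = -0.251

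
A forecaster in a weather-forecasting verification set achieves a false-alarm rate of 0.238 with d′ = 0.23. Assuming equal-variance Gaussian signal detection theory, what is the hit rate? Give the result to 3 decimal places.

hit rate = 0.315

z(false-alarm rate) = z(0.238) = -0.7128
z(H) = z(FA) + d' = -0.7128 + 0.23 = -0.4828
hit rate = Φ(-0.4828) = 0.3146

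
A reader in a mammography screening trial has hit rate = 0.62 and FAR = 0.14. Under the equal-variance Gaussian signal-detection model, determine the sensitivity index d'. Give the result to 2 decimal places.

Φ⁻¹(H) = 0.305
Φ⁻¹(FA) = -1.080
d' = z(H) − z(FA) = 0.305 − (-1.080) = 1.385

d' = 1.39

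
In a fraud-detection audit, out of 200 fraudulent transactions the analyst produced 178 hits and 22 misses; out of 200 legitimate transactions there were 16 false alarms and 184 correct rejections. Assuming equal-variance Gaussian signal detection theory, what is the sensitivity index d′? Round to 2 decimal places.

d′ = 2.63

H = 178/200 = 0.8900
FA = 16/200 = 0.0800
z(H) = z(0.8900) = 1.2265
z(FA) = z(0.0800) = -1.4051
d' = z(H) − z(FA) = 1.2265 − (-1.4051) = 2.6316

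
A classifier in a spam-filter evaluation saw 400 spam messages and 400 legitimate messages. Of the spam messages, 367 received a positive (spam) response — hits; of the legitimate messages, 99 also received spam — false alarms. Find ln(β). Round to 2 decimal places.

H = 367/400 = 0.9175
FA = 99/400 = 0.2475
Φ⁻¹(H) = 1.388
Φ⁻¹(FA) = -0.682
ln β = −½·[z(H)² − z(FA)²] = −0.5 × (1.927 − 0.465) = -0.731

ln β = -0.73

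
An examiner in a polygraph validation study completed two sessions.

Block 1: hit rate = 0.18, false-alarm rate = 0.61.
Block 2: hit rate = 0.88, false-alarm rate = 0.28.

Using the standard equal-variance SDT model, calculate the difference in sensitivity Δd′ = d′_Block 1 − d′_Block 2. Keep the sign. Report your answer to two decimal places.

Block 1: z(0.18) = -0.915, z(0.61) = 0.279, d' = -1.194
Block 2: z(0.88) = 1.175, z(0.28) = -0.583, d' = 1.758
Δd' = d'_Block 1 − d'_Block 2 = -1.194 − 1.758 = -2.952
Block 2 has the higher sensitivity.

Δd′ = -2.95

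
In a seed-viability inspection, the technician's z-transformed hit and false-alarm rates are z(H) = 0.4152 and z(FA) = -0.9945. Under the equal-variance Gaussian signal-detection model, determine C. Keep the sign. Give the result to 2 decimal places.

c = −½·[z(H) + z(FA)] = −½·(0.4152 + (-0.9945)) = 0.28965

C = 0.29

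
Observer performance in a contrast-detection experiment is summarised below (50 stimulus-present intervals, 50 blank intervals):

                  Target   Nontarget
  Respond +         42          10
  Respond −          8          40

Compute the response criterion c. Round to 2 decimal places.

H = 42/50 = 0.8400
FA = 10/50 = 0.2000
Φ⁻¹(H) = 0.9945
Φ⁻¹(FA) = -0.8416
c = −½·[z(H) + z(FA)] = −0.5 × (0.9945 + (-0.8416)) = -0.07645

c = -0.08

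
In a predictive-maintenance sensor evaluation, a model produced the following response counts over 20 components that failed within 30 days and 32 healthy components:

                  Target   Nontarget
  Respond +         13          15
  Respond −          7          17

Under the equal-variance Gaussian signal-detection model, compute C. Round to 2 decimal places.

H = 13/20 = 0.6500
FA = 15/32 = 0.4688
Φ⁻¹(H) = 0.385
Φ⁻¹(FA) = -0.078
c = −½·[z(H) + z(FA)] = −0.5 × (0.385 + (-0.078)) = -0.1535
c < 0: the model has a liberal response bias.

C = -0.15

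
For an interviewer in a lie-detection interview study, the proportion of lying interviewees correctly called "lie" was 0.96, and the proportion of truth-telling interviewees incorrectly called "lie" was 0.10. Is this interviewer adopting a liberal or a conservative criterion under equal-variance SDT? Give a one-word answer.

liberal

z(H) = 1.751, z(FA) = -1.282
c = −½·(z(H) + z(FA)) = -0.2345
c < 0 → liberal criterion (biased toward responding “yes”).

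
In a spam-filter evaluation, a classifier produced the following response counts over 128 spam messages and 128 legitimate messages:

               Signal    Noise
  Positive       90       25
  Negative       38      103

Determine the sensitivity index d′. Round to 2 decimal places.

H = 90/128 = 0.7031
FA = 25/128 = 0.1953
z(H) = z(0.7031) = 0.5333
z(FA) = z(0.1953) = -0.8585
d' = z(H) − z(FA) = 0.5333 − (-0.8585) = 1.3918

d′ = 1.39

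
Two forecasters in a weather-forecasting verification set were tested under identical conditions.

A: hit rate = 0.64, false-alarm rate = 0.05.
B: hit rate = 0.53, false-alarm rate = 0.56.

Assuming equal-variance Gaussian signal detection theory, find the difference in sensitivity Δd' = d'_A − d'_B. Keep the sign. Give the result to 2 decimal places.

Δd' = 2.08

A: z(0.64) = 0.358, z(0.05) = -1.645, d' = 2.003
B: z(0.53) = 0.075, z(0.56) = 0.151, d' = -0.076
Δd' = d'_A − d'_B = 2.003 − (-0.076) = 2.079
A has the higher sensitivity.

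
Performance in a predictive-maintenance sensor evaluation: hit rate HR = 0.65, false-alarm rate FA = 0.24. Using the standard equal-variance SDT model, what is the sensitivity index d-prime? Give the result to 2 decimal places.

Φ⁻¹(H) = Φ⁻¹(0.65) = 0.385
Φ⁻¹(FA) = Φ⁻¹(0.24) = -0.706
d' = z(H) − z(FA) = 0.385 − (-0.706) = 1.091

d-prime = 1.09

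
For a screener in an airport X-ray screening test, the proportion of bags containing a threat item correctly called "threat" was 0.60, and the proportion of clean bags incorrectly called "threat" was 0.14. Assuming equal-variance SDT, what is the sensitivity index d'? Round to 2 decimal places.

d' = 1.33

z(H) = z(0.60) = 0.2533
z(FA) = z(0.14) = -1.0803
d' = z(H) − z(FA) = 0.2533 − (-1.0803) = 1.3336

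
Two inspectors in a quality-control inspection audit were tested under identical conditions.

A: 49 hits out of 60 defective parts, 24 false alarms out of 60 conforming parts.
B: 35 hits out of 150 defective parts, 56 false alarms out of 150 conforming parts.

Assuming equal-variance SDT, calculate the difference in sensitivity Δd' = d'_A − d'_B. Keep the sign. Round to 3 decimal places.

A: z(0.8167) = 0.9029, z(0.4000) = -0.2533, d' = 1.1562
B: z(0.2333) = -0.7280, z(0.3733) = -0.3231, d' = -0.4049
Δd' = d'_A − d'_B = 1.1562 − (-0.4049) = 1.5611
A has the higher sensitivity.

Δd' = 1.561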